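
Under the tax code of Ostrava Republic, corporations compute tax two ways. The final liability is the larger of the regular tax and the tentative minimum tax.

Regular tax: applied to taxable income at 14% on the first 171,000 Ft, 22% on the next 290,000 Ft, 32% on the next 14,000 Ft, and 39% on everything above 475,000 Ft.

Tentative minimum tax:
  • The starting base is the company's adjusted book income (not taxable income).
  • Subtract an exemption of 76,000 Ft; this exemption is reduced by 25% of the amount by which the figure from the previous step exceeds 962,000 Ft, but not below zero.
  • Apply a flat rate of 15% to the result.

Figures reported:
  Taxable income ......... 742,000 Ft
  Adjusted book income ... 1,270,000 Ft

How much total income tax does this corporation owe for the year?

Regular tax:
  171,000 Ft × 14% = 23,940 Ft
  290,000 Ft × 22% = 63,800 Ft
  14,000 Ft × 32% = 4,480 Ft
  267,000 Ft × 39% = 104,130 Ft
  → 196,350 Ft

Tentative minimum tax:
  Base (adjusted book income): 1,270,000 Ft
  Exemption: 25% × (1,270,000 Ft − 962,000 Ft) = 77,000 Ft ≥ 76,000 Ft, so the exemption is fully phased out
  Base: 1,270,000 Ft − 0 Ft = 1,270,000 Ft
  1,270,000 Ft × 15% = 190,500 Ft

196,350 Ft > 190,500 Ft, so the regular tax governs.

196,350 Ft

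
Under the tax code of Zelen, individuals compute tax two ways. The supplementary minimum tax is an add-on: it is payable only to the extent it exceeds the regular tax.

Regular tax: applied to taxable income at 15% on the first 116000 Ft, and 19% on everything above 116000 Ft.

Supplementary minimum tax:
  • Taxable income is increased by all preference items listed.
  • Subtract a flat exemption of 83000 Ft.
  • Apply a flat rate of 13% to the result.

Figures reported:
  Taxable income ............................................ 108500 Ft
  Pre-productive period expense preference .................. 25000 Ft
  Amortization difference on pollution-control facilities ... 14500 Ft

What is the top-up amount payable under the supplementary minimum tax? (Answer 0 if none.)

Supplementary minimum tax:
  Adjusted income: 108500 Ft + 25000 Ft + 14500 Ft = 148000 Ft
  Less exemption 83000 Ft → base 65000 Ft
  65000 Ft × 13% = 8450 Ft

Regular tax:
  108500 Ft × 15% = 16275 Ft

8450 Ft ≤ 16275 Ft, so no add-on is due.

0 Ft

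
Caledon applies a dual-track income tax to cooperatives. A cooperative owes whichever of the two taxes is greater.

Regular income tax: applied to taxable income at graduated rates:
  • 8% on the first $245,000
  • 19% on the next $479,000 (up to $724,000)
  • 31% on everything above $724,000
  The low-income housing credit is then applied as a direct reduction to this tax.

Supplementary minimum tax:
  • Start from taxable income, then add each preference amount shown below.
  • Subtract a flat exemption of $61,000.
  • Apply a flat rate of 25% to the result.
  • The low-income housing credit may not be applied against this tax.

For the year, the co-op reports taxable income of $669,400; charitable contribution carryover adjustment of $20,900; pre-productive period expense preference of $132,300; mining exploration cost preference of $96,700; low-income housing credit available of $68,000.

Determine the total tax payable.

$214,575

Supplementary minimum tax:
  Adjusted income: $669,400 + $20,900 + $132,300 + $96,700 = $919,300
  Less exemption $61,000 → base $858,300
  $858,300 × 25% = $214,575

Regular income tax:
  $245,000 × 8% = $19,600
  $424,400 × 19% = $80,636
  → $100,236
  Less low-income housing credit $68,000 → $32,236

$214,575 > $32,236, so the supplementary minimum tax is the binding amount.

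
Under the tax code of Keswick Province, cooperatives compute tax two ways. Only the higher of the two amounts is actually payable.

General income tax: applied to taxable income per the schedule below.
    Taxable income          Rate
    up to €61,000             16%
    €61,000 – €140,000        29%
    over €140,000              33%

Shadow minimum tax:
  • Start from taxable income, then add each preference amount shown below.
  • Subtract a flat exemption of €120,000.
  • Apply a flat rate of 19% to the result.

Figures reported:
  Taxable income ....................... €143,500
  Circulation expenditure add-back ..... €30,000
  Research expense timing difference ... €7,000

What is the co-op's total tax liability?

€33,825

General income tax:
  €61,000 × 16% = €9,760
  €79,000 × 29% = €22,910
  €3,500 × 33% = €1,155
  → €33,825

Shadow minimum tax:
  Adjusted income: €143,500 + €30,000 + €7,000 = €180,500
  Less exemption €120,000 → base €60,500
  €60,500 × 19% = €11,495

€33,825 > €11,495, so the general income tax governs.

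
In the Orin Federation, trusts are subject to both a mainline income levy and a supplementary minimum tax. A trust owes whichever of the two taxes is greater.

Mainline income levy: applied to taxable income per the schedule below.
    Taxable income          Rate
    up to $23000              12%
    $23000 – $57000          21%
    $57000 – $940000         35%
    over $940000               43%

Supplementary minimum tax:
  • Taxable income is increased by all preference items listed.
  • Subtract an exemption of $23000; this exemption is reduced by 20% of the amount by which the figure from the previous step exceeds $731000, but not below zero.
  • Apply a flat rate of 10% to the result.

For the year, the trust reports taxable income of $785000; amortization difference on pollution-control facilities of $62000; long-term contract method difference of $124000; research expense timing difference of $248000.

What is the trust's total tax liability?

Supplementary minimum tax:
  Adjusted income: $785000 + $62000 + $124000 + $248000 = $1219000
  Exemption: 20% × ($1219000 − $731000) = $97600 ≥ $23000, so the exemption is fully phased out
  Base: $1219000 − $0 = $1219000
  $1219000 × 10% = $121900

Mainline income levy:
  $23000 × 12% = $2760
  $34000 × 21% = $7140
  $728000 × 35% = $254800
  → $264700

$264700 > $121900, so the mainline income levy governs.

$264700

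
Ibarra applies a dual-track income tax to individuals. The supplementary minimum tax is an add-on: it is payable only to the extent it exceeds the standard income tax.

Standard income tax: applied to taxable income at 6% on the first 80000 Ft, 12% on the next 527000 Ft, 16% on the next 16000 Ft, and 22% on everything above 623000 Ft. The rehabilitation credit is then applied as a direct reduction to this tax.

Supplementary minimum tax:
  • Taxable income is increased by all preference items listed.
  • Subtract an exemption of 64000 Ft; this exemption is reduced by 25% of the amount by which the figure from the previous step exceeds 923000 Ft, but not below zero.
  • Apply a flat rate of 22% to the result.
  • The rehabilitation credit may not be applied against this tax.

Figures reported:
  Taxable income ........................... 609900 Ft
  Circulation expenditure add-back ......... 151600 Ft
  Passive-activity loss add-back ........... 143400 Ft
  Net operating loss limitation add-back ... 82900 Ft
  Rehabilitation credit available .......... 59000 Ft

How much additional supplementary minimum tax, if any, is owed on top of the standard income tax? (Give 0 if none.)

Supplementary minimum tax:
  Adjusted income: 609900 Ft + 151600 Ft + 143400 Ft + 82900 Ft = 987800 Ft
  Exemption: 64000 Ft − 25% × (987800 Ft − 923000 Ft) = 64000 Ft − 16200 Ft = 47800 Ft
  Base: 987800 Ft − 47800 Ft = 940000 Ft
  940000 Ft × 22% = 206800 Ft

Standard income tax:
  80000 Ft × 6% = 4800 Ft
  527000 Ft × 12% = 63240 Ft
  2900 Ft × 16% = 464 Ft
  → 68504 Ft
  Less rehabilitation credit 59000 Ft → 9504 Ft

Excess of supplementary minimum tax over standard income tax: 206800 Ft − 9504 Ft = 197296 Ft.

197296 Ft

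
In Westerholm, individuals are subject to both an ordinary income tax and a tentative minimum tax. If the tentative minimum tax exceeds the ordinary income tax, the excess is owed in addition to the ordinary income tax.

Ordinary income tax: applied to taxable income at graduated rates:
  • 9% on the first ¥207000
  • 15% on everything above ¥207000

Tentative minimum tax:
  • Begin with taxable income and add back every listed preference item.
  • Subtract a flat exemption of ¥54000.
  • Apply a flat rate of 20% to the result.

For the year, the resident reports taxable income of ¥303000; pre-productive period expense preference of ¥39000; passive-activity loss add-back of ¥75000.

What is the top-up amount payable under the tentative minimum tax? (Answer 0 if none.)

¥39570

Ordinary income tax:
  ¥207000 × 9% = ¥18630
  ¥96000 × 15% = ¥14400
  → ¥33030

Tentative minimum tax:
  Adjusted income: ¥303000 + ¥39000 + ¥75000 = ¥417000
  Less exemption ¥54000 → base ¥363000
  ¥363000 × 20% = ¥72600

Excess of tentative minimum tax over ordinary income tax: ¥72600 − ¥33030 = ¥39570.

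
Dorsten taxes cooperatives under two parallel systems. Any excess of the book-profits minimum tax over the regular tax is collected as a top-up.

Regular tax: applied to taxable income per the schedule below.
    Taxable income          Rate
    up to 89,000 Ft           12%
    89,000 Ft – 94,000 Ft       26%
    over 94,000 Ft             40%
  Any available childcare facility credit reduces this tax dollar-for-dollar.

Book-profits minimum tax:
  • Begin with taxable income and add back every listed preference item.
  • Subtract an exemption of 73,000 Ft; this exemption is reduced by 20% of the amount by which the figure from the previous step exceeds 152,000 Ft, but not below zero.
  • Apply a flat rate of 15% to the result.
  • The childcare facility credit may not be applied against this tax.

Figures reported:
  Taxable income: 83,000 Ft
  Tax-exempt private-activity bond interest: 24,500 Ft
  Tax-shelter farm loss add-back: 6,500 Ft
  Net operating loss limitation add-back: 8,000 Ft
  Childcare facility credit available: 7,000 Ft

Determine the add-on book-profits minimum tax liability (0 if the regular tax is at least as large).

4,390 Ft

Book-profits minimum tax:
  Adjusted income: 83,000 Ft + 24,500 Ft + 6,500 Ft + 8,000 Ft = 122,000 Ft
  Exemption: 122,000 Ft ≤ 152,000 Ft, so full 73,000 Ft applies
  Base: 122,000 Ft − 73,000 Ft = 49,000 Ft
  49,000 Ft × 15% = 7,350 Ft

Regular tax:
  83,000 Ft × 12% = 9,960 Ft
  Less childcare facility credit 7,000 Ft → 2,960 Ft

Excess of book-profits minimum tax over regular tax: 7,350 Ft − 2,960 Ft = 4,390 Ft.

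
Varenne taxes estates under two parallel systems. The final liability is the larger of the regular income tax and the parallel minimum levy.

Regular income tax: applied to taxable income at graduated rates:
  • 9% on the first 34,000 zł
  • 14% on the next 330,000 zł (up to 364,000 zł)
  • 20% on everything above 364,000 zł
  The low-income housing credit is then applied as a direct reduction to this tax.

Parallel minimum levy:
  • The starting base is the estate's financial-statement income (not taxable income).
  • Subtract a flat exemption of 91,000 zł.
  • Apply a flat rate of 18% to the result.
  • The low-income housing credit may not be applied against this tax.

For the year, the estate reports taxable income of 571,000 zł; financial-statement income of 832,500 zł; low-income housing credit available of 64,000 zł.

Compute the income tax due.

Parallel minimum levy:
  Base (financial-statement income): 832,500 zł
  Less exemption 91,000 zł → base 741,500 zł
  741,500 zł × 18% = 133,470 zł

Regular income tax:
  34,000 zł × 9% = 3,060 zł
  330,000 zł × 14% = 46,200 zł
  207,000 zł × 20% = 41,400 zł
  → 90,660 zł
  Less low-income housing credit 64,000 zł → 26,660 zł

133,470 zł > 26,660 zł, so the parallel minimum levy is the binding amount.

133,470 zł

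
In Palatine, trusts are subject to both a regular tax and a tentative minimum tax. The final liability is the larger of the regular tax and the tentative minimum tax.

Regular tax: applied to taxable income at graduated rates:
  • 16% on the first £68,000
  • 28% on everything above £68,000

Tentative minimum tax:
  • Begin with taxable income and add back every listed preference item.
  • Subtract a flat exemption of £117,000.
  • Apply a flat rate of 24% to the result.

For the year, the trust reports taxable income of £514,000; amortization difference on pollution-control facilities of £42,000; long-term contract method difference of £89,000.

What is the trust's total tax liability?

£135,760

Regular tax:
  £68,000 × 16% = £10,880
  £446,000 × 28% = £124,880
  → £135,760

Tentative minimum tax:
  Adjusted income: £514,000 + £42,000 + £89,000 = £645,000
  Less exemption £117,000 → base £528,000
  £528,000 × 24% = £126,720

£135,760 > £126,720, so the regular tax governs.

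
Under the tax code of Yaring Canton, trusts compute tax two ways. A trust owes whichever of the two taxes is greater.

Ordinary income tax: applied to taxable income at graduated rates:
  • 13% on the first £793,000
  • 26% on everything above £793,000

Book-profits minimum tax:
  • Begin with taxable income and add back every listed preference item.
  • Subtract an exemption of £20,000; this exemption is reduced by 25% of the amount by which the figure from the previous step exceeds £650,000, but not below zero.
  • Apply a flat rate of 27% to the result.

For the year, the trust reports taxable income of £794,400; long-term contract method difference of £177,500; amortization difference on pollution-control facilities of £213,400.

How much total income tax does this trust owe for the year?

£320,031

Ordinary income tax:
  £793,000 × 13% = £103,090
  £1,400 × 26% = £364
  → £103,454

Book-profits minimum tax:
  Adjusted income: £794,400 + £177,500 + £213,400 = £1,185,300
  Exemption: 25% × (£1,185,300 − £650,000) = £133,825 ≥ £20,000, so the exemption is fully phased out
  Base: £1,185,300 − £0 = £1,185,300
  £1,185,300 × 27% = £320,031

£320,031 > £103,454, so the book-profits minimum tax is the binding amount.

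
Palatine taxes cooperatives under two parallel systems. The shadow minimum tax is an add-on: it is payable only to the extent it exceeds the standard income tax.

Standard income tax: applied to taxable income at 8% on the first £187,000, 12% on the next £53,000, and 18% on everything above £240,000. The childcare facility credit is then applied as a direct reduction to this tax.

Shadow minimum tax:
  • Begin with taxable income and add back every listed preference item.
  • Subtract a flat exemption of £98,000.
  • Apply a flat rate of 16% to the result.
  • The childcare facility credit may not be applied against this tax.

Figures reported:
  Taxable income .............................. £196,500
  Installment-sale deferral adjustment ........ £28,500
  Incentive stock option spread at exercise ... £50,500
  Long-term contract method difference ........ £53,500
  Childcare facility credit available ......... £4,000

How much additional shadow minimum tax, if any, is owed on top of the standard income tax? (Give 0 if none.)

Shadow minimum tax:
  Adjusted income: £196,500 + £28,500 + £50,500 + £53,500 = £329,000
  Less exemption £98,000 → base £231,000
  £231,000 × 16% = £36,960

Standard income tax:
  £187,000 × 8% = £14,960
  £9,500 × 12% = £1,140
  → £16,100
  Less childcare facility credit £4,000 → £12,100

Excess of shadow minimum tax over standard income tax: £36,960 − £12,100 = £24,860.

£24,860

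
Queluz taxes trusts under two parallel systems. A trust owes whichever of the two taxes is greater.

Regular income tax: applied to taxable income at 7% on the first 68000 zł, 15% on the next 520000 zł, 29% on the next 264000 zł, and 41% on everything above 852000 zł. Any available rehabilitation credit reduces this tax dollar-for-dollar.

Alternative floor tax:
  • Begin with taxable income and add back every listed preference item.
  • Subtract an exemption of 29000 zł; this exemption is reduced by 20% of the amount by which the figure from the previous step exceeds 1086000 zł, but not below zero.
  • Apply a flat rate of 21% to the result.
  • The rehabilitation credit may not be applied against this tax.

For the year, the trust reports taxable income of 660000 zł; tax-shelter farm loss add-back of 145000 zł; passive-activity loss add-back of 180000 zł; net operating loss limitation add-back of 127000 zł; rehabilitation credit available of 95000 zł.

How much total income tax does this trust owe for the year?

Alternative floor tax:
  Adjusted income: 660000 zł + 145000 zł + 180000 zł + 127000 zł = 1112000 zł
  Exemption: 29000 zł − 20% × (1112000 zł − 1086000 zł) = 29000 zł − 5200 zł = 23800 zł
  Base: 1112000 zł − 23800 zł = 1088200 zł
  1088200 zł × 21% = 228522 zł

Regular income tax:
  68000 zł × 7% = 4760 zł
  520000 zł × 15% = 78000 zł
  72000 zł × 29% = 20880 zł
  → 103640 zł
  Less rehabilitation credit 95000 zł → 8640 zł

228522 zł > 8640 zł, so the alternative floor tax is the binding amount.

228522 zł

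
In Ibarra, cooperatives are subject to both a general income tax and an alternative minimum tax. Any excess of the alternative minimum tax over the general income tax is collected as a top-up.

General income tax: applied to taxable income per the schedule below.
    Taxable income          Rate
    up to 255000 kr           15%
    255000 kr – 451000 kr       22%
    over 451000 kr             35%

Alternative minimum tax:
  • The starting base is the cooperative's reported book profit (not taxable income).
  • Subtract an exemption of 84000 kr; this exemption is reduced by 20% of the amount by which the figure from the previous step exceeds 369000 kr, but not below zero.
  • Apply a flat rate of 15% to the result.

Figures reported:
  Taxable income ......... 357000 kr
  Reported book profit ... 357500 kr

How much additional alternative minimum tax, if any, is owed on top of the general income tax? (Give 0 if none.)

0 kr

General income tax:
  255000 kr × 15% = 38250 kr
  102000 kr × 22% = 22440 kr
  → 60690 kr

Alternative minimum tax:
  Base (reported book profit): 357500 kr
  Exemption: 357500 kr ≤ 369000 kr, so full 84000 kr applies
  Base: 357500 kr − 84000 kr = 273500 kr
  273500 kr × 15% = 41025 kr

41025 kr ≤ 60690 kr, so no add-on is due.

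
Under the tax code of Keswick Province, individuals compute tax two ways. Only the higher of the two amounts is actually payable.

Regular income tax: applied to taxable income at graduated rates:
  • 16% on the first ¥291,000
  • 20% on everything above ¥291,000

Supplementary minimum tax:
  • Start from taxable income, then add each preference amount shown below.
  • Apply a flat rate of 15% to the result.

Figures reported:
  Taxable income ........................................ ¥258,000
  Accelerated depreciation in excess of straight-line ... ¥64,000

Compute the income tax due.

Supplementary minimum tax:
  Adjusted income: ¥258,000 + ¥64,000 = ¥322,000
  ¥322,000 × 15% = ¥48,300

Regular income tax:
  ¥258,000 × 16% = ¥41,280

¥48,300 > ¥41,280, so the supplementary minimum tax is the binding amount.

¥48,300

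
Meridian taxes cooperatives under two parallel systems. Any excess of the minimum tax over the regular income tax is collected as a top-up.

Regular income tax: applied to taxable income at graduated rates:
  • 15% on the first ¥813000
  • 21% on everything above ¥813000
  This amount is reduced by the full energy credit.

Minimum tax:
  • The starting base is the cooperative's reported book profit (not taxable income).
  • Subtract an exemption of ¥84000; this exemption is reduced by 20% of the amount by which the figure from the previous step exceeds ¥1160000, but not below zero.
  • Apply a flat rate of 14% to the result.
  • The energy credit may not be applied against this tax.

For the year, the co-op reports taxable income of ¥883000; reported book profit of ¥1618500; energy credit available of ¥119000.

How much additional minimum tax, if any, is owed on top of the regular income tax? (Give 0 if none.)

Regular income tax:
  ¥813000 × 15% = ¥121950
  ¥70000 × 21% = ¥14700
  → ¥136650
  Less energy credit ¥119000 → ¥17650

Minimum tax:
  Base (reported book profit): ¥1618500
  Exemption: 20% × (¥1618500 − ¥1160000) = ¥91700 ≥ ¥84000, so the exemption is fully phased out
  Base: ¥1618500 − ¥0 = ¥1618500
  ¥1618500 × 14% = ¥226590

Excess of minimum tax over regular income tax: ¥226590 − ¥17650 = ¥208940.

¥208940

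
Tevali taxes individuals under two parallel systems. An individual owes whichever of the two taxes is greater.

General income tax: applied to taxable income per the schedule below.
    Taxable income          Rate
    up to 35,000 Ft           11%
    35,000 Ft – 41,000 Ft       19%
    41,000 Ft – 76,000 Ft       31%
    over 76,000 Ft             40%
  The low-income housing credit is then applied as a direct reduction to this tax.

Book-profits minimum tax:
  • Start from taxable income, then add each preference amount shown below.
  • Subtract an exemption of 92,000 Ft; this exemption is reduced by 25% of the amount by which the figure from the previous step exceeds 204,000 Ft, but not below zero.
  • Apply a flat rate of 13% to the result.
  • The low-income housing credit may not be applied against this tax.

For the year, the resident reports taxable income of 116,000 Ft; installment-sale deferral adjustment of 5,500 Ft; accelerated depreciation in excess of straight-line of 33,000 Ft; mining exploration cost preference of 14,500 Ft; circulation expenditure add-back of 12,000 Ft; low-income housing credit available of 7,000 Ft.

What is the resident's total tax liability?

General income tax:
  35,000 Ft × 11% = 3,850 Ft
  6,000 Ft × 19% = 1,140 Ft
  35,000 Ft × 31% = 10,850 Ft
  40,000 Ft × 40% = 16,000 Ft
  → 31,840 Ft
  Less low-income housing credit 7,000 Ft → 24,840 Ft

Book-profits minimum tax:
  Adjusted income: 116,000 Ft + 5,500 Ft + 33,000 Ft + 14,500 Ft + 12,000 Ft = 181,000 Ft
  Exemption: 181,000 Ft ≤ 204,000 Ft, so full 92,000 Ft applies
  Base: 181,000 Ft − 92,000 Ft = 89,000 Ft
  89,000 Ft × 13% = 11,570 Ft

24,840 Ft > 11,570 Ft, so the general income tax governs.

24,840 Ft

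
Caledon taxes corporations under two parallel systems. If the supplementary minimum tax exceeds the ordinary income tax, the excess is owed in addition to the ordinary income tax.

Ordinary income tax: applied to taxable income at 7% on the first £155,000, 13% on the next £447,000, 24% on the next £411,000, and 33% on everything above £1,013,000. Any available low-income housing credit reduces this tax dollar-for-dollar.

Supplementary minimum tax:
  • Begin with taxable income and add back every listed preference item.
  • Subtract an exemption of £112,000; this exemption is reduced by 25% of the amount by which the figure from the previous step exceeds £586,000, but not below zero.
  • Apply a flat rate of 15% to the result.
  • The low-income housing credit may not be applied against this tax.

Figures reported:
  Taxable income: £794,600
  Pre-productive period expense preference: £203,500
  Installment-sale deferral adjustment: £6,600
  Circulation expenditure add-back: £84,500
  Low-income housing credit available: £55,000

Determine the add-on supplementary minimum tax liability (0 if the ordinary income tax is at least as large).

Supplementary minimum tax:
  Adjusted income: £794,600 + £203,500 + £6,600 + £84,500 = £1,089,200
  Exemption: 25% × (£1,089,200 − £586,000) = £125,800 ≥ £112,000, so the exemption is fully phased out
  Base: £1,089,200 − £0 = £1,089,200
  £1,089,200 × 15% = £163,380

Ordinary income tax:
  £155,000 × 7% = £10,850
  £447,000 × 13% = £58,110
  £192,600 × 24% = £46,224
  → £115,184
  Less low-income housing credit £55,000 → £60,184

Excess of supplementary minimum tax over ordinary income tax: £163,380 − £60,184 = £103,196.

£103,196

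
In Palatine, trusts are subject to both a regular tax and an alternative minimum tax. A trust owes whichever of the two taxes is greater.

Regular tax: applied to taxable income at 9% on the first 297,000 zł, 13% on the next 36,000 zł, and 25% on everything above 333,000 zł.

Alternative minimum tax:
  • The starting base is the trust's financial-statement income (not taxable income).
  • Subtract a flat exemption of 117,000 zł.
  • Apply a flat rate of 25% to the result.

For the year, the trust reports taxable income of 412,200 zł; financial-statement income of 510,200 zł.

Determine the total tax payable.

98,300 zł

Alternative minimum tax:
  Base (financial-statement income): 510,200 zł
  Less exemption 117,000 zł → base 393,200 zł
  393,200 zł × 25% = 98,300 zł

Regular tax:
  297,000 zł × 9% = 26,730 zł
  36,000 zł × 13% = 4,680 zł
  79,200 zł × 25% = 19,800 zł
  → 51,210 zł

98,300 zł > 51,210 zł, so the alternative minimum tax is the binding amount.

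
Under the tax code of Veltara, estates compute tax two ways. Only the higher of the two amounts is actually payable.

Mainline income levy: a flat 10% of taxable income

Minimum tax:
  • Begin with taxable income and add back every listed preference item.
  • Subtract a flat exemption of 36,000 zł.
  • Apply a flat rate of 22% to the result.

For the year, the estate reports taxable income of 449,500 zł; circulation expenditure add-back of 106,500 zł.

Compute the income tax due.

114,400 zł

Mainline income levy:
  449,500 zł × 10% = 44,950 zł

Minimum tax:
  Adjusted income: 449,500 zł + 106,500 zł = 556,000 zł
  Less exemption 36,000 zł → base 520,000 zł
  520,000 zł × 22% = 114,400 zł

114,400 zł > 44,950 zł, so the minimum tax is the binding amount.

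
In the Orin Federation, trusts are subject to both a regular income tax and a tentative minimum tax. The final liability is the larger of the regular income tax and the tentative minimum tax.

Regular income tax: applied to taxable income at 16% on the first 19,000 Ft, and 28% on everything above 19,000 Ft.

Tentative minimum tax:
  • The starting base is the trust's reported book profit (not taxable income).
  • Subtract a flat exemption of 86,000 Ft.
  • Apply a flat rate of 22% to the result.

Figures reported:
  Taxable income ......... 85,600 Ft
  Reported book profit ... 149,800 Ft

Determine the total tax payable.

21,688 Ft

Tentative minimum tax:
  Base (reported book profit): 149,800 Ft
  Less exemption 86,000 Ft → base 63,800 Ft
  63,800 Ft × 22% = 14,036 Ft

Regular income tax:
  19,000 Ft × 16% = 3,040 Ft
  66,600 Ft × 28% = 18,648 Ft
  → 21,688 Ft

21,688 Ft > 14,036 Ft, so the regular income tax governs.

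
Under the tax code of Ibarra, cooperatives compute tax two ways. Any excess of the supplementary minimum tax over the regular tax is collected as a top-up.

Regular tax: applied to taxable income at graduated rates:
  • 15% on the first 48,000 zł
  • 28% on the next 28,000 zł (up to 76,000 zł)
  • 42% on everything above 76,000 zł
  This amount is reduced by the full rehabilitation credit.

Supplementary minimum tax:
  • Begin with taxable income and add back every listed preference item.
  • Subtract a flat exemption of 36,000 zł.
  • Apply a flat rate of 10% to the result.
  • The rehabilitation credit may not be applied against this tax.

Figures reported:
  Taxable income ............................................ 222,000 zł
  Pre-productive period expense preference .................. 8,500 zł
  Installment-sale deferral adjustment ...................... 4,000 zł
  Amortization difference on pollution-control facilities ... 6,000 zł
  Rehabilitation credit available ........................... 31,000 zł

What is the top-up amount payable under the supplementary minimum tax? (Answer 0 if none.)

0 zł

Supplementary minimum tax:
  Adjusted income: 222,000 zł + 8,500 zł + 4,000 zł + 6,000 zł = 240,500 zł
  Less exemption 36,000 zł → base 204,500 zł
  204,500 zł × 10% = 20,450 zł

Regular tax:
  48,000 zł × 15% = 7,200 zł
  28,000 zł × 28% = 7,840 zł
  146,000 zł × 42% = 61,320 zł
  → 76,360 zł
  Less rehabilitation credit 31,000 zł → 45,360 zł

20,450 zł ≤ 45,360 zł, so no add-on is due.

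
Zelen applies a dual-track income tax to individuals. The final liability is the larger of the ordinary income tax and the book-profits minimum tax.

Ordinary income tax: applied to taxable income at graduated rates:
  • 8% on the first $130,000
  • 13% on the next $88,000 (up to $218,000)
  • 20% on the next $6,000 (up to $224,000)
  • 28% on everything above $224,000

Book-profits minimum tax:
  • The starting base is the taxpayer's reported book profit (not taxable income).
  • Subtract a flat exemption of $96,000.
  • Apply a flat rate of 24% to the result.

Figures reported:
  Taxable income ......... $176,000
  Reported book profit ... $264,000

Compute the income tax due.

Book-profits minimum tax:
  Base (reported book profit): $264,000
  Less exemption $96,000 → base $168,000
  $168,000 × 24% = $40,320

Ordinary income tax:
  $130,000 × 8% = $10,400
  $46,000 × 13% = $5,980
  → $16,380

$40,320 > $16,380, so the book-profits minimum tax is the binding amount.

$40,320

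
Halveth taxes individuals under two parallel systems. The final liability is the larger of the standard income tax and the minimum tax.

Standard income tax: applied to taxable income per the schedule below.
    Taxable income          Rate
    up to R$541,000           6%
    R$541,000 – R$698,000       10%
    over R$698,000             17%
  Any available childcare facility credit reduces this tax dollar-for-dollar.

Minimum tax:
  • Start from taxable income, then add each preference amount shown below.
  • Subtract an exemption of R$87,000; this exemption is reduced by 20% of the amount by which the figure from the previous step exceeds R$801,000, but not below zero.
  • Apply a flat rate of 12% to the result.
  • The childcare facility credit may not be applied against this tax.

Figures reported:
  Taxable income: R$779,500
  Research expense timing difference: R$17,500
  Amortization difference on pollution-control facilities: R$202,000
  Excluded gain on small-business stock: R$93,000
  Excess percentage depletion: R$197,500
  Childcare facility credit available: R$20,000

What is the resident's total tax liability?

R$154,740

Standard income tax:
  R$541,000 × 6% = R$32,460
  R$157,000 × 10% = R$15,700
  R$81,500 × 17% = R$13,855
  → R$62,015
  Less childcare facility credit R$20,000 → R$42,015

Minimum tax:
  Adjusted income: R$779,500 + R$17,500 + R$202,000 + R$93,000 + R$197,500 = R$1,289,500
  Exemption: 20% × (R$1,289,500 − R$801,000) = R$97,700 ≥ R$87,000, so the exemption is fully phased out
  Base: R$1,289,500 − R$0 = R$1,289,500
  R$1,289,500 × 12% = R$154,740

R$154,740 > R$42,015, so the minimum tax is the binding amount.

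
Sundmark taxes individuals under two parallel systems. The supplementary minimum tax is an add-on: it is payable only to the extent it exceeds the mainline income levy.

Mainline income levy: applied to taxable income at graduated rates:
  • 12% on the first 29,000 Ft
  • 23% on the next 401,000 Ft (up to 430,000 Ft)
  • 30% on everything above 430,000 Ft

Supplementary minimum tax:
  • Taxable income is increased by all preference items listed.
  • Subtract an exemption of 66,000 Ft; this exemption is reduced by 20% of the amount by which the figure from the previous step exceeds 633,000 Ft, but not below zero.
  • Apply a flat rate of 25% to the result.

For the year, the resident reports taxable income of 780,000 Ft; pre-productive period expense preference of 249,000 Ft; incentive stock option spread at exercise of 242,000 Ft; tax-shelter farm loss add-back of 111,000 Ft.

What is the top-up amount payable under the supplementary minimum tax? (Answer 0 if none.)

144,790 Ft

Supplementary minimum tax:
  Adjusted income: 780,000 Ft + 249,000 Ft + 242,000 Ft + 111,000 Ft = 1,382,000 Ft
  Exemption: 20% × (1,382,000 Ft − 633,000 Ft) = 149,800 Ft ≥ 66,000 Ft, so the exemption is fully phased out
  Base: 1,382,000 Ft − 0 Ft = 1,382,000 Ft
  1,382,000 Ft × 25% = 345,500 Ft

Mainline income levy:
  29,000 Ft × 12% = 3,480 Ft
  401,000 Ft × 23% = 92,230 Ft
  350,000 Ft × 30% = 105,000 Ft
  → 200,710 Ft

Excess of supplementary minimum tax over mainline income levy: 345,500 Ft − 200,710 Ft = 144,790 Ft.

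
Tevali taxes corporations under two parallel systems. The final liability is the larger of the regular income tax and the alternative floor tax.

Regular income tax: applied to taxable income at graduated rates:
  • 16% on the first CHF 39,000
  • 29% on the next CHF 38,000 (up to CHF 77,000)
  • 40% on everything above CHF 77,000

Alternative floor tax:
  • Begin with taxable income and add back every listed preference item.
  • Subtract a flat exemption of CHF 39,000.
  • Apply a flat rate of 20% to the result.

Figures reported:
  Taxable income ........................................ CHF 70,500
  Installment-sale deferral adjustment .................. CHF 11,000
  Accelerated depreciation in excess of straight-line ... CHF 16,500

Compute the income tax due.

Regular income tax:
  CHF 39,000 × 16% = CHF 6,240
  CHF 31,500 × 29% = CHF 9,135
  → CHF 15,375

Alternative floor tax:
  Adjusted income: CHF 70,500 + CHF 11,000 + CHF 16,500 = CHF 98,000
  Less exemption CHF 39,000 → base CHF 59,000
  CHF 59,000 × 20% = CHF 11,800

CHF 15,375 > CHF 11,800, so the regular income tax governs.

CHF 15,375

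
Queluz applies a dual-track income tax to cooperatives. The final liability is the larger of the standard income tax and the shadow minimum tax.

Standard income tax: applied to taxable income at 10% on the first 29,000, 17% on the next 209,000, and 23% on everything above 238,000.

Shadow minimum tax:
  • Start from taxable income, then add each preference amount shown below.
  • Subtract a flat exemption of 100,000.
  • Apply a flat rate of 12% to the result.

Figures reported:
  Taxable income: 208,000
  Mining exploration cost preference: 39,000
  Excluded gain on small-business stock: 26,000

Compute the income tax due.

33,330

Shadow minimum tax:
  Adjusted income: 208,000 + 39,000 + 26,000 = 273,000
  Less exemption 100,000 → base 173,000
  173,000 × 12% = 20,760

Standard income tax:
  29,000 × 10% = 2,900
  179,000 × 17% = 30,430
  → 33,330

33,330 > 20,760, so the standard income tax governs.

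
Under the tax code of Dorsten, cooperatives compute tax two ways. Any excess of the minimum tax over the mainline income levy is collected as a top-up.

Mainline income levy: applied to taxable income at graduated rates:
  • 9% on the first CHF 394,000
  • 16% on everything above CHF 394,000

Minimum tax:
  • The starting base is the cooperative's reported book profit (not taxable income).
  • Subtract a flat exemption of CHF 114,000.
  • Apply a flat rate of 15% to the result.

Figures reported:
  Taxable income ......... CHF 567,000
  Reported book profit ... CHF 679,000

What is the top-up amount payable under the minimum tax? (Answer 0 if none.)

CHF 21,610

Mainline income levy:
  CHF 394,000 × 9% = CHF 35,460
  CHF 173,000 × 16% = CHF 27,680
  → CHF 63,140

Minimum tax:
  Base (reported book profit): CHF 679,000
  Less exemption CHF 114,000 → base CHF 565,000
  CHF 565,000 × 15% = CHF 84,750

Excess of minimum tax over mainline income levy: CHF 84,750 − CHF 63,140 = CHF 21,610.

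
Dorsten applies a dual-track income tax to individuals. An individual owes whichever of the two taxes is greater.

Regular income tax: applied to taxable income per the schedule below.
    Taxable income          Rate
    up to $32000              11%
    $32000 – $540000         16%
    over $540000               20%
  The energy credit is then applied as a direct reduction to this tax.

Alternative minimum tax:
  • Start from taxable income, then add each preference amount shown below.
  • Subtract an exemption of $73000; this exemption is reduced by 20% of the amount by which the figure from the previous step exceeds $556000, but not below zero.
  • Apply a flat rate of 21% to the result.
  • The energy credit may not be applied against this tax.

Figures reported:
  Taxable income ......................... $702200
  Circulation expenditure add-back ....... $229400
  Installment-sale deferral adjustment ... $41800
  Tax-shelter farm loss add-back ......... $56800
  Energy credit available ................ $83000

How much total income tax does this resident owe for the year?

$216342

Alternative minimum tax:
  Adjusted income: $702200 + $229400 + $41800 + $56800 = $1030200
  Exemption: 20% × ($1030200 − $556000) = $94840 ≥ $73000, so the exemption is fully phased out
  Base: $1030200 − $0 = $1030200
  $1030200 × 21% = $216342

Regular income tax:
  $32000 × 11% = $3520
  $508000 × 16% = $81280
  $162200 × 20% = $32440
  → $117240
  Less energy credit $83000 → $34240

$216342 > $34240, so the alternative minimum tax is the binding amount.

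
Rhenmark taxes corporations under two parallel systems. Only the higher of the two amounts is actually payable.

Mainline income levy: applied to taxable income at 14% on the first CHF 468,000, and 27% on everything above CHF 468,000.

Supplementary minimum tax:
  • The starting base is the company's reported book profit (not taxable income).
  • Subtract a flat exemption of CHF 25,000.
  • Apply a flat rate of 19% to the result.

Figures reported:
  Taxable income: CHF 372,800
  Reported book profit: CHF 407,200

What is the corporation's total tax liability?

Supplementary minimum tax:
  Base (reported book profit): CHF 407,200
  Less exemption CHF 25,000 → base CHF 382,200
  CHF 382,200 × 19% = CHF 72,618

Mainline income levy:
  CHF 372,800 × 14% = CHF 52,192

CHF 72,618 > CHF 52,192, so the supplementary minimum tax is the binding amount.

CHF 72,618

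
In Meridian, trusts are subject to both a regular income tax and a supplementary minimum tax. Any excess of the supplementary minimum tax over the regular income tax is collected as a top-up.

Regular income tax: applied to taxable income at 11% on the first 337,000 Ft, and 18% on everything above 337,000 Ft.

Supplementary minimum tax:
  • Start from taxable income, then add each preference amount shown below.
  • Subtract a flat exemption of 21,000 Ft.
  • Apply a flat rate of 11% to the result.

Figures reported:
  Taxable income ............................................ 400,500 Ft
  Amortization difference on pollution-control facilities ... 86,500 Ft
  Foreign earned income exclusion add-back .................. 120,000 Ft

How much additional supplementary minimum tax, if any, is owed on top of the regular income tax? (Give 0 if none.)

Supplementary minimum tax:
  Adjusted income: 400,500 Ft + 86,500 Ft + 120,000 Ft = 607,000 Ft
  Less exemption 21,000 Ft → base 586,000 Ft
  586,000 Ft × 11% = 64,460 Ft

Regular income tax:
  337,000 Ft × 11% = 37,070 Ft
  63,500 Ft × 18% = 11,430 Ft
  → 48,500 Ft

Excess of supplementary minimum tax over regular income tax: 64,460 Ft − 48,500 Ft = 15,960 Ft.

15,960 Ft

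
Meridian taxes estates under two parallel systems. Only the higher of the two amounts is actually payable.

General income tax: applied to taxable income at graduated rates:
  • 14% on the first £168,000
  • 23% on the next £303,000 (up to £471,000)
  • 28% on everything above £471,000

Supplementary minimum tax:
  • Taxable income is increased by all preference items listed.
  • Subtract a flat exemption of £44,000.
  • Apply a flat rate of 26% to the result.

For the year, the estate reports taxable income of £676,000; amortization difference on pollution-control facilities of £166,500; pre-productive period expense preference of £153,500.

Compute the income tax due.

General income tax:
  £168,000 × 14% = £23,520
  £303,000 × 23% = £69,690
  £205,000 × 28% = £57,400
  → £150,610

Supplementary minimum tax:
  Adjusted income: £676,000 + £166,500 + £153,500 = £996,000
  Less exemption £44,000 → base £952,000
  £952,000 × 26% = £247,520

£247,520 > £150,610, so the supplementary minimum tax is the binding amount.

£247,520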